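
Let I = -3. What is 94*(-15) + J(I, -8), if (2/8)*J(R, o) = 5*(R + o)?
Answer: -1630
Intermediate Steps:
J(R, o) = 20*R + 20*o (J(R, o) = 4*(5*(R + o)) = 4*(5*R + 5*o) = 20*R + 20*o)
94*(-15) + J(I, -8) = 94*(-15) + (20*(-3) + 20*(-8)) = -1410 + (-60 - 160) = -1410 - 220 = -1630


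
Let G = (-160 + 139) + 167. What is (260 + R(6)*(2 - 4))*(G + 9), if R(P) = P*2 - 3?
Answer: 37510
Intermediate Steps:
G = 146 (G = -21 + 167 = 146)
R(P) = -3 + 2*P (R(P) = 2*P - 3 = -3 + 2*P)
(260 + R(6)*(2 - 4))*(G + 9) = (260 + (-3 + 2*6)*(2 - 4))*(146 + 9) = (260 + (-3 + 12)*(-2))*155 = (260 + 9*(-2))*155 = (260 - 18)*155 = 242*155 = 37510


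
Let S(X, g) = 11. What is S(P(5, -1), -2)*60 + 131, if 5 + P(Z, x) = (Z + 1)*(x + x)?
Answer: 791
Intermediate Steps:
P(Z, x) = -5 + 2*x*(1 + Z) (P(Z, x) = -5 + (Z + 1)*(x + x) = -5 + (1 + Z)*(2*x) = -5 + 2*x*(1 + Z))
S(P(5, -1), -2)*60 + 131 = 11*60 + 131 = 660 + 131 = 791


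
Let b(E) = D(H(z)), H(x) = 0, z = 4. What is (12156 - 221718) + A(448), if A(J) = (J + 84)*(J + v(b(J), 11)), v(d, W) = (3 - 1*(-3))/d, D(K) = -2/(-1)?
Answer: 30370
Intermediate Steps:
D(K) = 2 (D(K) = -2*(-1) = 2)
b(E) = 2
v(d, W) = 6/d (v(d, W) = (3 + 3)/d = 6/d)
A(J) = (3 + J)*(84 + J) (A(J) = (J + 84)*(J + 6/2) = (84 + J)*(J + 6*(1/2)) = (84 + J)*(J + 3) = (84 + J)*(3 + J) = (3 + J)*(84 + J))
(12156 - 221718) + A(448) = (12156 - 221718) + (252 + 448**2 + 87*448) = -209562 + (252 + 200704 + 38976) = -209562 + 239932 = 30370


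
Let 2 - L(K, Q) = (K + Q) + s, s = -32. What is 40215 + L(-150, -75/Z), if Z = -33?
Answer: 444364/11 ≈ 40397.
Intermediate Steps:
L(K, Q) = 34 - K - Q (L(K, Q) = 2 - ((K + Q) - 32) = 2 - (-32 + K + Q) = 2 + (32 - K - Q) = 34 - K - Q)
40215 + L(-150, -75/Z) = 40215 + (34 - 1*(-150) - (-75)/(-33)) = 40215 + (34 + 150 - (-75)*(-1)/33) = 40215 + (34 + 150 - 1*25/11) = 40215 + (34 + 150 - 25/11) = 40215 + 1999/11 = 444364/11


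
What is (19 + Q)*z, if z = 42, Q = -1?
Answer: 756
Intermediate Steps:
(19 + Q)*z = (19 - 1)*42 = 18*42 = 756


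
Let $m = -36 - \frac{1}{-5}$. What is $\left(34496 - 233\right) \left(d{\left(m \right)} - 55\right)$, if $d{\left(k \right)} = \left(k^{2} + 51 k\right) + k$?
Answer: $- \frac{543890862}{25} \approx -2.1756 \cdot 10^{7}$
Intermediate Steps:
$m = - \frac{179}{5}$ ($m = -36 - - \frac{1}{5} = -36 + \frac{1}{5} = - \frac{179}{5} \approx -35.8$)
$d{\left(k \right)} = k^{2} + 52 k$
$\left(34496 - 233\right) \left(d{\left(m \right)} - 55\right) = \left(34496 - 233\right) \left(- \frac{179 \left(52 - \frac{179}{5}\right)}{5} - 55\right) = 34263 \left(\left(- \frac{179}{5}\right) \frac{81}{5} - 55\right) = 34263 \left(- \frac{14499}{25} - 55\right) = 34263 \left(- \frac{15874}{25}\right) = - \frac{543890862}{25}$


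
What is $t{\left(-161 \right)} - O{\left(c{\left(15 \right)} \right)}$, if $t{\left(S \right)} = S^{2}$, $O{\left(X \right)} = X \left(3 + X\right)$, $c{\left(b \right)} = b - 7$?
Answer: $25833$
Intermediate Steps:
$c{\left(b \right)} = -7 + b$
$t{\left(-161 \right)} - O{\left(c{\left(15 \right)} \right)} = \left(-161\right)^{2} - \left(-7 + 15\right) \left(3 + \left(-7 + 15\right)\right) = 25921 - 8 \left(3 + 8\right) = 25921 - 8 \cdot 11 = 25921 - 88 = 25833$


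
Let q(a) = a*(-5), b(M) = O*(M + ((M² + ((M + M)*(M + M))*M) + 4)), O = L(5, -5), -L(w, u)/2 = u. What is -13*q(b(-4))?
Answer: -156000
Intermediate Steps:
L(w, u) = -2*u
O = 10 (O = -2*(-5) = 10)
b(M) = 40 + 10*M + 10*M² + 40*M³ (b(M) = 10*(M + ((M² + ((M + M)*(M + M))*M) + 4)) = 10*(M + ((M² + ((2*M)*(2*M))*M) + 4)) = 10*(M + ((M² + (4*M²)*M) + 4)) = 10*(M + ((M² + 4*M³) + 4)) = 10*(M + (4 + M² + 4*M³)) = 10*(4 + M + M² + 4*M³) = 40 + 10*M + 10*M² + 40*M³)
q(a) = -5*a
-13*q(b(-4)) = -(-65)*(40 + 10*(-4) + 10*(-4)² + 40*(-4)³) = -(-65)*(40 - 40 + 10*16 + 40*(-64)) = -(-65)*(40 - 40 + 160 - 2560) = -(-65)*(-2400) = -13*12000 = -156000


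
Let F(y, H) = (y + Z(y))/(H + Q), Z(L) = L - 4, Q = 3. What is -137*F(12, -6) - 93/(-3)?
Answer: 2833/3 ≈ 944.33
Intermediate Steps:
Z(L) = -4 + L
F(y, H) = (-4 + 2*y)/(3 + H) (F(y, H) = (y + (-4 + y))/(H + 3) = (-4 + 2*y)/(3 + H))
-137*F(12, -6) - 93/(-3) = -274*(-2 + 12)/(3 - 6) - 93/(-3) = -274*10/(-3) - 93*(-1/3) = -274*(-1)*10/3 + 31 = -137*(-20/3) + 31 = 2740/3 + 31 = 2833/3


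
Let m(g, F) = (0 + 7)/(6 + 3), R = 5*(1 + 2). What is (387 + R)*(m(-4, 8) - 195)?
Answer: -234232/3 ≈ -78077.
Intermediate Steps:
R = 15 (R = 5*3 = 15)
m(g, F) = 7/9
(387 + R)*(m(-4, 8) - 195) = (387 + 15)*(7/9 - 195) = 402*(-1748/9) = -234232/3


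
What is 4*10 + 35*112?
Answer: 3960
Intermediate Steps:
4*10 + 35*112 = 40 + 3920 = 3960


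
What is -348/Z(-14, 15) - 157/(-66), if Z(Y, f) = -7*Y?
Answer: -3791/3234 ≈ -1.1722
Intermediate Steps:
-348/Z(-14, 15) - 157/(-66) = -348/((-7*(-14))) - 157/(-66) = -348/98 - 157*(-1/66) = -348*1/98 + 157/66 = -174/49 + 157/66 = -3791/3234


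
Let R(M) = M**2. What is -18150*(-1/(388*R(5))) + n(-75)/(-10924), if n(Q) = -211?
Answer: 2003173/1059628 ≈ 1.8904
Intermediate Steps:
-18150*(-1/(388*R(5))) + n(-75)/(-10924) = -18150/(5**2*(-388)) - 211/(-10924) = -18150/(25*(-388)) - 211*(-1/10924) = -18150/(-9700) + 211/10924 = -18150*(-1/9700) + 211/10924 = 363/194 + 211/10924 = 2003173/1059628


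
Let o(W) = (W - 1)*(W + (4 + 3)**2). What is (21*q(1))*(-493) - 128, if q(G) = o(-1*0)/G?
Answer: 507169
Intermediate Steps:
o(W) = (-1 + W)*(49 + W) (o(W) = (-1 + W)*(W + 7**2) = (-1 + W)*(W + 49) = (-1 + W)*(49 + W))
q(G) = -49/G (q(G) = (-49 + (-1*0)**2 + 48*(-1*0))/G = (-49 + 0**2 + 48*0)/G = (-49 + 0 + 0)/G = -49/G)
(21*q(1))*(-493) - 128 = (21*(-49/1))*(-493) - 128 = (21*(-49*1))*(-493) - 128 = (21*(-49))*(-493) - 128 = -1029*(-493) - 128 = 507297 - 128 = 507169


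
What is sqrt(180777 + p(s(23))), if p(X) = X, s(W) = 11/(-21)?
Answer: sqrt(79722426)/21 ≈ 425.18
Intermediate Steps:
s(W) = -11/21 (s(W) = 11*(-1/21) = -11/21)
sqrt(180777 + p(s(23))) = sqrt(180777 - 11/21) = sqrt(3796306/21) = sqrt(79722426)/21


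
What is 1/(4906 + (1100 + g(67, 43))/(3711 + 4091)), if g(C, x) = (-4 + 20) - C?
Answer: 7802/38277661 ≈ 0.00020383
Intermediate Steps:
g(C, x) = 16 - C
1/(4906 + (1100 + g(67, 43))/(3711 + 4091)) = 1/(4906 + (1100 + (16 - 1*67))/(3711 + 4091)) = 1/(4906 + (1100 + (16 - 67))/7802) = 1/(4906 + (1100 - 51)*(1/7802)) = 1/(4906 + 1049*(1/7802)) = 1/(4906 + 1049/7802) = 1/(38277661/7802) = 7802/38277661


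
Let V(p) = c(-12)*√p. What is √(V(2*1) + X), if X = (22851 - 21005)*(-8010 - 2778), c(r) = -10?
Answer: √(-19914648 - 10*√2) ≈ 4462.6*I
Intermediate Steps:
X = -19914648 (X = 1846*(-10788) = -19914648)
V(p) = -10*√p
√(V(2*1) + X) = √(-10*√2 - 19914648) = √(-19914648 - 10*√2)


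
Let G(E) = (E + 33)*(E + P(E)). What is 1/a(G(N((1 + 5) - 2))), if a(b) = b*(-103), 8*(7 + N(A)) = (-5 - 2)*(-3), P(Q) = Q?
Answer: 32/825545 ≈ 3.8762e-5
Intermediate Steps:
N(A) = -35/8 (N(A) = -7 + ((-5 - 2)*(-3))/8 = -7 + (-7*(-3))/8 = -7 + (⅛)*21 = -7 + 21/8 = -35/8)
G(E) = 2*E*(33 + E) (G(E) = (E + 33)*(E + E) = (33 + E)*(2*E) = 2*E*(33 + E))
a(b) = -103*b
1/a(G(N((1 + 5) - 2))) = 1/(-206*(-35)*(33 - 35/8)/8) = 1/(-206*(-35)*229/(8*8)) = 1/(-103*(-8015/32)) = 1/(825545/32) = 32/825545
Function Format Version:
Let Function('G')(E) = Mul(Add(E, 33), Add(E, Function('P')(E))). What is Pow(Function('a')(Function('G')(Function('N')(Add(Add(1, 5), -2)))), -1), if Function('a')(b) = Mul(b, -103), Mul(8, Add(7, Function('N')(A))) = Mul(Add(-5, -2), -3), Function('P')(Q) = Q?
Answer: Rational(32, 825545) ≈ 3.8762e-5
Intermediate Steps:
Function('N')(A) = Rational(-35, 8) (Function('N')(A) = Add(-7, Mul(Rational(1, 8), Mul(Add(-5, -2), -3))) = Add(-7, Mul(Rational(1, 8), Mul(-7, -3))) = Add(-7, Mul(Rational(1, 8), 21)) = Add(-7, Rational(21, 8)) = Rational(-35, 8))
Function('G')(E) = Mul(2, E, Add(33, E)) (Function('G')(E) = Mul(Add(E, 33), Add(E, E)) = Mul(Add(33, E), Mul(2, E)) = Mul(2, E, Add(33, E)))
Function('a')(b) = Mul(-103, b)
Pow(Function('a')(Function('G')(Function('N')(Add(Add(1, 5), -2)))), -1) = Pow(Mul(-103, Mul(2, Rational(-35, 8), Add(33, Rational(-35, 8)))), -1) = Pow(Mul(-103, Mul(2, Rational(-35, 8), Rational(229, 8))), -1) = Pow(Mul(-103, Rational(-8015, 32)), -1) = Pow(Rational(825545, 32), -1) = Rational(32, 825545)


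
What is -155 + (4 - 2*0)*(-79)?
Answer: -471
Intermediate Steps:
-155 + (4 - 2*0)*(-79) = -155 + (4 + 0)*(-79) = -155 + 4*(-79) = -155 - 316 = -471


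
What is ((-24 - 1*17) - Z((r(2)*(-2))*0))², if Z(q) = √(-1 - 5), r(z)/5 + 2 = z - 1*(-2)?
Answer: (41 + I*√6)² ≈ 1675.0 + 200.86*I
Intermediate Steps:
r(z) = 5*z (r(z) = -10 + 5*(z - 1*(-2)) = -10 + 5*(z + 2) = -10 + 5*(2 + z) = -10 + (10 + 5*z) = 5*z)
Z(q) = I*√6 (Z(q) = √(-6) = I*√6)
((-24 - 1*17) - Z((r(2)*(-2))*0))² = ((-24 - 1*17) - I*√6)² = ((-24 - 17) - I*√6)² = (-41 - I*√6)²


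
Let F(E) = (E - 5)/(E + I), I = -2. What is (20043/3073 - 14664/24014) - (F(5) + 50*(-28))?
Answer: 51874640465/36897511 ≈ 1405.9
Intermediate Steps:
F(E) = (-5 + E)/(-2 + E) (F(E) = (E - 5)/(E - 2) = (-5 + E)/(-2 + E))
(20043/3073 - 14664/24014) - (F(5) + 50*(-28)) = (20043/3073 - 14664/24014) - ((-5 + 5)/(-2 + 5) + 50*(-28)) = (20043*(1/3073) - 14664*1/24014) - (0/3 - 1400) = (20043/3073 - 7332/12007) - ((⅓)*0 - 1400) = 218125065/36897511 - (0 - 1400) = 218125065/36897511 - 1*(-1400) = 218125065/36897511 + 1400 = 51874640465/36897511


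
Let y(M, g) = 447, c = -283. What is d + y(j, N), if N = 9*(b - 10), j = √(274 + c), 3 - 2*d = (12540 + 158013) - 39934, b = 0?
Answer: -64861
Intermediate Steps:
d = -65308 (d = 3/2 - ((12540 + 158013) - 39934)/2 = 3/2 - (170553 - 39934)/2 = 3/2 - ½*130619 = 3/2 - 130619/2 = -65308)
j = 3*I (j = √(274 - 283) = √(-9) = 3*I ≈ 3.0*I)
N = -90 (N = 9*(0 - 10) = 9*(-10) = -90)
d + y(j, N) = -65308 + 447 = -64861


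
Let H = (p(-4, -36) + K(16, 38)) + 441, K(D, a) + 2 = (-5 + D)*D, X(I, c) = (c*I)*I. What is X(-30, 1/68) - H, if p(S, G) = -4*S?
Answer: -10502/17 ≈ -617.76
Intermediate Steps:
X(I, c) = c*I² (X(I, c) = (I*c)*I = c*I²)
K(D, a) = -2 + D*(-5 + D) (K(D, a) = -2 + (-5 + D)*D = -2 + D*(-5 + D))
H = 631 (H = (-4*(-4) + (-2 + 16² - 5*16)) + 441 = (16 + (-2 + 256 - 80)) + 441 = (16 + 174) + 441 = 190 + 441 = 631)
X(-30, 1/68) - H = (-30)²/68 - 1*631 = (1/68)*900 - 631 = 225/17 - 631 = -10502/17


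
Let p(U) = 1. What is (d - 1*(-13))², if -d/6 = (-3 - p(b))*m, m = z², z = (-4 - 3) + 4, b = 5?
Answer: 52441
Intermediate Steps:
z = -3 (z = -7 + 4 = -3)
m = 9 (m = (-3)² = 9)
d = 216 (d = -6*(-3 - 1*1)*9 = -6*(-3 - 1)*9 = -(-24)*9 = -6*(-36) = 216)
(d - 1*(-13))² = (216 - 1*(-13))² = (216 + 13)² = 229² = 52441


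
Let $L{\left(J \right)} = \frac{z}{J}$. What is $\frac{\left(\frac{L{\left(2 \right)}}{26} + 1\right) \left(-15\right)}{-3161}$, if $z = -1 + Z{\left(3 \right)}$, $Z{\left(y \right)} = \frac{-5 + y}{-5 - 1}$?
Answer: $\frac{385}{82186} \approx 0.0046845$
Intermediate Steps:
$Z{\left(y \right)} = \frac{5}{6} - \frac{y}{6}$ ($Z{\left(y \right)} = \frac{-5 + y}{-6} = \left(-5 + y\right) \left(- \frac{1}{6}\right) = \frac{5}{6} - \frac{y}{6}$)
$z = - \frac{2}{3}$ ($z = -1 + \left(\frac{5}{6} - \frac{1}{2}\right) = -1 + \frac{1}{3} = - \frac{2}{3} \approx -0.66667$)
$L{\left(J \right)} = - \frac{2}{3 J}$
$\frac{\left(\frac{L{\left(2 \right)}}{26} + 1\right) \left(-15\right)}{-3161} = \frac{\left(\frac{\left(- \frac{2}{3}\right) \frac{1}{2}}{26} + 1\right) \left(-15\right)}{-3161} = \left(\left(- \frac{2}{3}\right) \frac{1}{2} \cdot \frac{1}{26} + 1\right) \left(-15\right) \left(- \frac{1}{3161}\right) = \left(\left(- \frac{1}{3}\right) \frac{1}{26} + 1\right) \left(-15\right) \left(- \frac{1}{3161}\right) = \left(- \frac{1}{78} + 1\right) \left(-15\right) \left(- \frac{1}{3161}\right) = \frac{77}{78} \left(-15\right) \left(- \frac{1}{3161}\right) = \left(- \frac{385}{26}\right) \left(- \frac{1}{3161}\right) = \frac{385}{82186}$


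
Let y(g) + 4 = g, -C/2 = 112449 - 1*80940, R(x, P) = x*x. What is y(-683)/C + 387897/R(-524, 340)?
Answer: 4105521143/2883871728 ≈ 1.4236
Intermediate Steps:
R(x, P) = x**2
C = -63018 (C = -2*(112449 - 1*80940) = -2*(112449 - 80940) = -2*31509 = -63018)
y(g) = -4 + g
y(-683)/C + 387897/R(-524, 340) = (-4 - 683)/(-63018) + 387897/((-524)**2) = -687*(-1/63018) + 387897/274576 = 229/21006 + 387897*(1/274576) = 229/21006 + 387897/274576 = 4105521143/2883871728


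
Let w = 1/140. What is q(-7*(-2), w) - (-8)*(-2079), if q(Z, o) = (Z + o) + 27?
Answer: -2322739/140 ≈ -16591.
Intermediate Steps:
w = 1/140 ≈ 0.0071429
q(Z, o) = 27 + Z + o
q(-7*(-2), w) - (-8)*(-2079) = (27 - 7*(-2) + 1/140) - (-8)*(-2079) = (27 + 14 + 1/140) - 1*16632 = 5741/140 - 16632 = -2322739/140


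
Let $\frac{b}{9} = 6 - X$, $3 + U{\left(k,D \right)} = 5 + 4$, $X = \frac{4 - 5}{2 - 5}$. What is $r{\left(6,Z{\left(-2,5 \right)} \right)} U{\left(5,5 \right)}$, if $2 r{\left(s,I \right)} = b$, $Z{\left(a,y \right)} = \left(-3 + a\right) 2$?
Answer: $153$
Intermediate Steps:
$X = \frac{1}{3}$ ($X = - \frac{1}{-3} = \left(-1\right) \left(- \frac{1}{3}\right) = \frac{1}{3} \approx 0.33333$)
$Z{\left(a,y \right)} = -6 + 2 a$
$U{\left(k,D \right)} = 6$ ($U{\left(k,D \right)} = -3 + \left(5 + 4\right) = -3 + 9 = 6$)
$b = 51$ ($b = 9 \left(6 - \frac{1}{3}\right) = 9 \cdot \frac{17}{3} = 51$)
$r{\left(s,I \right)} = \frac{51}{2}$ ($r{\left(s,I \right)} = \frac{1}{2} \cdot 51 = \frac{51}{2}$)
$r{\left(6,Z{\left(-2,5 \right)} \right)} U{\left(5,5 \right)} = \frac{51}{2} \cdot 6 = 153$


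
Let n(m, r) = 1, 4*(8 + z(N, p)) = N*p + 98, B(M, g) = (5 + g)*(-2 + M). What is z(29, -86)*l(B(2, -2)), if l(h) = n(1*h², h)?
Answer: -607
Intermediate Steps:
B(M, g) = (-2 + M)*(5 + g)
z(N, p) = 33/2 + N*p/4 (z(N, p) = -8 + (N*p + 98)/4 = -8 + (98 + N*p)/4 = -8 + (49/2 + N*p/4) = 33/2 + N*p/4)
l(h) = 1
z(29, -86)*l(B(2, -2)) = (33/2 + (¼)*29*(-86))*1 = (33/2 - 1247/2)*1 = -607*1 = -607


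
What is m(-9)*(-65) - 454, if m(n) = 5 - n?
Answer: -1364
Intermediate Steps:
m(-9)*(-65) - 454 = (5 - 1*(-9))*(-65) - 454 = (5 + 9)*(-65) - 454 = 14*(-65) - 454 = -910 - 454 = -1364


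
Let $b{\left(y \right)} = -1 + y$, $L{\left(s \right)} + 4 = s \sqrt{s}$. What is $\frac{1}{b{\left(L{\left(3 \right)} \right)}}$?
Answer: $\frac{5}{2} + \frac{3 \sqrt{3}}{2} \approx 5.0981$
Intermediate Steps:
$L{\left(s \right)} = -4 + s^{\frac{3}{2}}$ ($L{\left(s \right)} = -4 + s \sqrt{s} = -4 + s^{\frac{3}{2}}$)
$\frac{1}{b{\left(L{\left(3 \right)} \right)}} = \frac{1}{-1 - \left(4 - 3^{\frac{3}{2}}\right)} = \frac{1}{-1 - \left(4 - 3 \sqrt{3}\right)} = \frac{1}{-5 + 3 \sqrt{3}}$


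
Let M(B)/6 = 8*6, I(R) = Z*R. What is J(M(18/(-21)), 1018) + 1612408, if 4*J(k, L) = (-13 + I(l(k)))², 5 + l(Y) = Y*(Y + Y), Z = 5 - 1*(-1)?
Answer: 990598680857/4 ≈ 2.4765e+11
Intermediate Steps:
Z = 6 (Z = 5 + 1 = 6)
l(Y) = -5 + 2*Y² (l(Y) = -5 + Y*(Y + Y) = -5 + Y*(2*Y) = -5 + 2*Y²)
I(R) = 6*R
M(B) = 288 (M(B) = 6*(8*6) = 6*48 = 288)
J(k, L) = (-43 + 12*k²)²/4 (J(k, L) = (-13 + 6*(-5 + 2*k²))²/4 = (-13 + (-30 + 12*k²))²/4 = (-43 + 12*k²)²/4)
J(M(18/(-21)), 1018) + 1612408 = (-43 + 12*288²)²/4 + 1612408 = (-43 + 12*82944)²/4 + 1612408 = (-43 + 995328)²/4 + 1612408 = (¼)*995285² + 1612408 = (¼)*990592231225 + 1612408 = 990592231225/4 + 1612408 = 990598680857/4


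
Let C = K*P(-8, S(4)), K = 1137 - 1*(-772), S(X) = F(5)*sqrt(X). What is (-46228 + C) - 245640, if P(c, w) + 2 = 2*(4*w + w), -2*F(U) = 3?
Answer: -352956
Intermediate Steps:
F(U) = -3/2 (F(U) = -1/2*3 = -3/2)
S(X) = -3*sqrt(X)/2
K = 1909 (K = 1137 + 772 = 1909)
P(c, w) = -2 + 10*w (P(c, w) = -2 + 2*(4*w + w) = -2 + 2*(5*w) = -2 + 10*w)
C = -61088 (C = 1909*(-2 + 10*(-3*sqrt(4)/2)) = 1909*(-2 + 10*(-3/2*2)) = 1909*(-2 + 10*(-3)) = 1909*(-2 - 30) = 1909*(-32) = -61088)
(-46228 + C) - 245640 = (-46228 - 61088) - 245640 = -107316 - 245640 = -352956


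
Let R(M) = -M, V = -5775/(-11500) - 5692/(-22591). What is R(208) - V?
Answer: -2169343721/10391860 ≈ -208.75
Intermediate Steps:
V = 7836841/10391860 (V = -5775*(-1/11500) - 5692*(-1/22591) = 231/460 + 5692/22591 = 7836841/10391860 ≈ 0.75413)
R(208) - V = -1*208 - 1*7836841/10391860 = -208 - 7836841/10391860 = -2169343721/10391860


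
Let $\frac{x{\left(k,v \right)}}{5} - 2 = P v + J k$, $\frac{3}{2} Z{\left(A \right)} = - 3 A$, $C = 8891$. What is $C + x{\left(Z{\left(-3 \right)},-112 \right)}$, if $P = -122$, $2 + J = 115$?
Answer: $80611$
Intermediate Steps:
$Z{\left(A \right)} = - 2 A$ ($Z{\left(A \right)} = \frac{2 \left(- 3 A\right)}{3} = - 2 A$)
$J = 113$ ($J = -2 + 115 = 113$)
$x{\left(k,v \right)} = 10 - 610 v + 565 k$ ($x{\left(k,v \right)} = 10 + 5 \left(- 122 v + 113 k\right) = 10 + \left(- 610 v + 565 k\right) = 10 - 610 v + 565 k$)
$C + x{\left(Z{\left(-3 \right)},-112 \right)} = 8891 + \left(10 - -68320 + 565 \left(\left(-2\right) \left(-3\right)\right)\right) = 8891 + \left(10 + 68320 + 565 \cdot 6\right) = 8891 + \left(10 + 68320 + 3390\right) = 8891 + 71720 = 80611$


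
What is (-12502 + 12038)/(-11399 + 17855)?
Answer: -58/807 ≈ -0.071871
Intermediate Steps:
(-12502 + 12038)/(-11399 + 17855) = -464/6456 = -464*1/6456 = -58/807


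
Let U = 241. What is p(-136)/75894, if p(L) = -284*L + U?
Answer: 12955/25298 ≈ 0.51210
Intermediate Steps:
p(L) = 241 - 284*L (p(L) = -284*L + 241 = 241 - 284*L)
p(-136)/75894 = (241 - 284*(-136))/75894 = (241 + 38624)*(1/75894) = 38865*(1/75894) = 12955/25298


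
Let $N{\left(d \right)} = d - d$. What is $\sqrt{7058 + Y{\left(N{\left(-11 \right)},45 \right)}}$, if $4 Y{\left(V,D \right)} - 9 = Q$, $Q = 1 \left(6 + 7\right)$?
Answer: $\frac{\sqrt{28254}}{2} \approx 84.045$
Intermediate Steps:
$N{\left(d \right)} = 0$
$Q = 13$ ($Q = 1 \cdot 13 = 13$)
$Y{\left(V,D \right)} = \frac{11}{2}$ ($Y{\left(V,D \right)} = \frac{9}{4} + \frac{1}{4} \cdot 13 = \frac{9}{4} + \frac{13}{4} = \frac{11}{2}$)
$\sqrt{7058 + Y{\left(N{\left(-11 \right)},45 \right)}} = \sqrt{7058 + \frac{11}{2}} = \sqrt{\frac{14127}{2}} = \frac{\sqrt{28254}}{2}$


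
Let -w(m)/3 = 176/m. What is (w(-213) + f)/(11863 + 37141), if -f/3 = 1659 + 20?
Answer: -357451/3479284 ≈ -0.10274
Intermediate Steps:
w(m) = -528/m
f = -5037 (f = -3*(1659 + 20) = -3*1679 = -5037)
(w(-213) + f)/(11863 + 37141) = (-528/(-213) - 5037)/(11863 + 37141) = (-528*(-1/213) - 5037)/49004 = (176/71 - 5037)*(1/49004) = -357451/71*1/49004 = -357451/3479284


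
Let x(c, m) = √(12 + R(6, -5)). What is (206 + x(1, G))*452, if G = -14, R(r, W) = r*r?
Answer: 93112 + 1808*√3 ≈ 96244.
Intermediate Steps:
R(r, W) = r²
x(c, m) = 4*√3 (x(c, m) = √(12 + 6²) = √(12 + 36) = √48 = 4*√3)
(206 + x(1, G))*452 = (206 + 4*√3)*452 = 93112 + 1808*√3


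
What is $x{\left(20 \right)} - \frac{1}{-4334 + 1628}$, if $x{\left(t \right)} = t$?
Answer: $\frac{54121}{2706} \approx 20.0$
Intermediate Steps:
$x{\left(20 \right)} - \frac{1}{-4334 + 1628} = 20 - \frac{1}{-4334 + 1628} = 20 - \frac{1}{-2706} = 20 - - \frac{1}{2706} = 20 + \frac{1}{2706} = \frac{54121}{2706}$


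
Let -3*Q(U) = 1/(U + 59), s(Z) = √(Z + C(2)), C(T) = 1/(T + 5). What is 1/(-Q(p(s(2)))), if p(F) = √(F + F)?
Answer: 177 + 3*√2*7^(¾)*15^(¼)/7 ≈ 182.13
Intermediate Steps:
C(T) = 1/(5 + T)
s(Z) = √(⅐ + Z) (s(Z) = √(Z + 1/(5 + 2)) = √(Z + 1/7) = √(Z + ⅐) = √(⅐ + Z))
p(F) = √2*√F (p(F) = √(2*F) = √2*√F)
Q(U) = -1/(3*(59 + U)) (Q(U) = -1/(3*(U + 59)) = -1/(3*(59 + U)))
1/(-Q(p(s(2)))) = 1/(-(-1)/(177 + 3*(√2*√(√(7 + 49*2)/7)))) = 1/(-(-1)/(177 + 3*(√2*√(√(7 + 98)/7)))) = 1/(-(-1)/(177 + 3*(√2*√(√105/7)))) = 1/(-(-1)/(177 + 3*(√2*(7^(¾)*15^(¼)/7)))) = 1/(-(-1)/(177 + 3*(√2*7^(¾)*15^(¼)/7))) = 1/(-(-1)/(177 + 3*√2*7^(¾)*15^(¼)/7)) = 1/(1/(177 + 3*√2*7^(¾)*15^(¼)/7)) = 177 + 3*√2*7^(¾)*15^(¼)/7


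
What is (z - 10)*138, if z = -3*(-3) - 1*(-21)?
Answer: 2760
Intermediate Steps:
z = 30 (z = 9 + 21 = 30)
(z - 10)*138 = (30 - 10)*138 = 20*138 = 2760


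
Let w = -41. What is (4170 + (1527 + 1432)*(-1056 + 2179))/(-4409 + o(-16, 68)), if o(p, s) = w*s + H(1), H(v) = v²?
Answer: -3327127/7196 ≈ -462.36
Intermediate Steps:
o(p, s) = 1 - 41*s (o(p, s) = -41*s + 1² = -41*s + 1 = 1 - 41*s)
(4170 + (1527 + 1432)*(-1056 + 2179))/(-4409 + o(-16, 68)) = (4170 + (1527 + 1432)*(-1056 + 2179))/(-4409 + (1 - 41*68)) = (4170 + 2959*1123)/(-4409 + (1 - 2788)) = (4170 + 3322957)/(-4409 - 2787) = 3327127/(-7196) = 3327127*(-1/7196) = -3327127/7196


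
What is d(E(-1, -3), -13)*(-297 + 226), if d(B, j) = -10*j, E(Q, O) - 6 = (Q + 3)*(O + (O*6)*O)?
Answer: -9230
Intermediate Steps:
E(Q, O) = 6 + (3 + Q)*(O + 6*O²) (E(Q, O) = 6 + (Q + 3)*(O + (O*6)*O) = 6 + (3 + Q)*(O + (6*O)*O) = 6 + (3 + Q)*(O + 6*O²))
d(E(-1, -3), -13)*(-297 + 226) = (-10*(-13))*(-297 + 226) = 130*(-71) = -9230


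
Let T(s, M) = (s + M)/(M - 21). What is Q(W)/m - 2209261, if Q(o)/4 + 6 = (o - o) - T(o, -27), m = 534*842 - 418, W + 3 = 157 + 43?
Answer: -5954532802919/2695260 ≈ -2.2093e+6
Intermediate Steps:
T(s, M) = (M + s)/(-21 + M)
W = 197 (W = -3 + (157 + 43) = -3 + 200 = 197)
m = 449210 (m = 449628 - 418 = 449210)
Q(o) = -105/4 + o/12 (Q(o) = -24 + 4*((o - o) - (-27 + o)/(-21 - 27)) = -24 + 4*(0 - (-27 + o)/(-48)) = -24 + 4*(0 - (-1)*(-27 + o)/48) = -24 + 4*(0 - (9/16 - o/48)) = -24 + 4*(0 + (-9/16 + o/48)) = -24 + 4*(-9/16 + o/48) = -24 + (-9/4 + o/12) = -105/4 + o/12)
Q(W)/m - 2209261 = (-105/4 + (1/12)*197)/449210 - 2209261 = (-105/4 + 197/12)*(1/449210) - 2209261 = -59/6*1/449210 - 2209261 = -59/2695260 - 2209261 = -5954532802919/2695260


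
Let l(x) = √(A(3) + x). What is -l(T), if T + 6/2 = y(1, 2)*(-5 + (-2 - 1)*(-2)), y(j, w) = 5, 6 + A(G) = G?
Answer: -I ≈ -1.0*I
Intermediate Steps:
A(G) = -6 + G
T = 2 (T = -3 + 5*(-5 + (-2 - 1)*(-2)) = -3 + 5*(-5 - 3*(-2)) = -3 + 5*(-5 + 6) = -3 + 5*1 = -3 + 5 = 2)
l(x) = √(-3 + x) (l(x) = √((-6 + 3) + x) = √(-3 + x))
-l(T) = -√(-3 + 2) = -√(-1) = -I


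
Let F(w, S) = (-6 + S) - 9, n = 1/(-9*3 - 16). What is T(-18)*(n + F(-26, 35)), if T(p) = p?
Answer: -15462/43 ≈ -359.58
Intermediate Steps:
n = -1/43 (n = 1/(-27 - 16) = 1/(-43) = -1/43 ≈ -0.023256)
F(w, S) = -15 + S
T(-18)*(n + F(-26, 35)) = -18*(-1/43 + (-15 + 35)) = -18*(-1/43 + 20) = -18*859/43 = -15462/43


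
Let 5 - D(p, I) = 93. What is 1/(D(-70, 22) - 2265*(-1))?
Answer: 1/2177 ≈ 0.00045935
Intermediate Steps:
D(p, I) = -88 (D(p, I) = 5 - 1*93 = 5 - 93 = -88)
1/(D(-70, 22) - 2265*(-1)) = 1/(-88 - 2265*(-1)) = 1/(-88 + 2265) = 1/2177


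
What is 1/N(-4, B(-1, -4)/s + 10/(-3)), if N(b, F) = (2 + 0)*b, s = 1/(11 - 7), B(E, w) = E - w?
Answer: -1/8 ≈ -0.12500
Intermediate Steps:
s = 1/4 ≈ 0.25000
N(b, F) = 2*b
1/N(-4, B(-1, -4)/s + 10/(-3)) = 1/(2*(-4)) = 1/(-8) = -1/8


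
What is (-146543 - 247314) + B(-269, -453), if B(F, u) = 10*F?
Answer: -396547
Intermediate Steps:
(-146543 - 247314) + B(-269, -453) = (-146543 - 247314) + 10*(-269) = -393857 - 2690 = -396547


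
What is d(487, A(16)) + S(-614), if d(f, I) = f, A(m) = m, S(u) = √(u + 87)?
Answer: 487 + I*√527 ≈ 487.0 + 22.956*I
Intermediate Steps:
S(u) = √(87 + u)
d(487, A(16)) + S(-614) = 487 + √(87 - 614) = 487 + √(-527) = 487 + I*√527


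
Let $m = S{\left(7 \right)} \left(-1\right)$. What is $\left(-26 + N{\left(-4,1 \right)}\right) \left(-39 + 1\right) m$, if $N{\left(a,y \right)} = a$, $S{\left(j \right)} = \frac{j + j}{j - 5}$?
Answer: $-7980$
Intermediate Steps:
$S{\left(j \right)} = \frac{2 j}{-5 + j}$
$m = -7$ ($m = 2 \cdot 7 \frac{1}{-5 + 7} \left(-1\right) = 2 \cdot 7 \cdot \frac{1}{2} \left(-1\right) = 7 \left(-1\right) = -7$)
$\left(-26 + N{\left(-4,1 \right)}\right) \left(-39 + 1\right) m = \left(-26 - 4\right) \left(-39 + 1\right) \left(-7\right) = \left(-30\right) \left(-38\right) \left(-7\right) = 1140 \left(-7\right) = -7980$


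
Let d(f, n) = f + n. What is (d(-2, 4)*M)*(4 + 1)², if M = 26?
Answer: 1300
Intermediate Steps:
(d(-2, 4)*M)*(4 + 1)² = ((-2 + 4)*26)*(4 + 1)² = (2*26)*5² = 52*25 = 1300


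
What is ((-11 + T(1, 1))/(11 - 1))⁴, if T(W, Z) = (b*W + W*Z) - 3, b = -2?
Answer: 81/16 ≈ 5.0625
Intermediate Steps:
T(W, Z) = -3 - 2*W + W*Z (T(W, Z) = (-2*W + W*Z) - 3 = -3 - 2*W + W*Z)
((-11 + T(1, 1))/(11 - 1))⁴ = ((-11 + (-3 - 2*1 + 1*1))/(11 - 1))⁴ = ((-11 + (-3 - 2 + 1))/10)⁴ = ((-11 - 4)*(⅒))⁴ = (-15*⅒)⁴ = (-3/2)⁴ = 81/16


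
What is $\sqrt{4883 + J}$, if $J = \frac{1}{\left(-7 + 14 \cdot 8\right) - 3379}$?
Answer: $\frac{\sqrt{52341244834}}{3274} \approx 69.878$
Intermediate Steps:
$J = - \frac{1}{3274}$ ($J = \frac{1}{\left(-7 + 112\right) - 3379} = \frac{1}{105 - 3379} = \frac{1}{-3274} = - \frac{1}{3274} \approx -0.00030544$)
$\sqrt{4883 + J} = \sqrt{4883 - \frac{1}{3274}} = \sqrt{\frac{15986941}{3274}} = \frac{\sqrt{52341244834}}{3274}$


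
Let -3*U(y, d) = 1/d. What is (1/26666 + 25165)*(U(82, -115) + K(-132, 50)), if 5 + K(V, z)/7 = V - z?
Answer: -50508135829194/1533295 ≈ -3.2941e+7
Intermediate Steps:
K(V, z) = -35 - 7*z + 7*V (K(V, z) = -35 + 7*(V - z) = -35 + (-7*z + 7*V) = -35 - 7*z + 7*V)
U(y, d) = -1/(3*d)
(1/26666 + 25165)*(U(82, -115) + K(-132, 50)) = (1/26666 + 25165)*(-⅓/(-115) + (-35 - 7*50 + 7*(-132))) = (1/26666 + 25165)*(-⅓*(-1/115) + (-35 - 350 - 924)) = 671049891*(1/345 - 1309)/26666 = (671049891/26666)*(-451604/345) = -50508135829194/1533295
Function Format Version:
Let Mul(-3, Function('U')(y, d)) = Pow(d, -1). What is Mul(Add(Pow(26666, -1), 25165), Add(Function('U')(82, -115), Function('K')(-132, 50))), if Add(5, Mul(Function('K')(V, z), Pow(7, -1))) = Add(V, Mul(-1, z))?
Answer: Rational(-50508135829194, 1533295) ≈ -3.2941e+7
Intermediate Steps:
Function('K')(V, z) = Add(-35, Mul(-7, z), Mul(7, V)) (Function('K')(V, z) = Add(-35, Mul(7, Add(V, Mul(-1, z)))) = Add(-35, Add(Mul(-7, z), Mul(7, V))) = Add(-35, Mul(-7, z), Mul(7, V)))
Function('U')(y, d) = Mul(Rational(-1, 3), Pow(d, -1))
Mul(Add(Pow(26666, -1), 25165), Add(Function('U')(82, -115), Function('K')(-132, 50))) = Mul(Add(Pow(26666, -1), 25165), Add(Mul(Rational(-1, 3), Pow(-115, -1)), Add(-35, Mul(-7, 50), Mul(7, -132)))) = Mul(Add(Rational(1, 26666), 25165), Add(Mul(Rational(-1, 3), Rational(-1, 115)), Add(-35, -350, -924))) = Mul(Rational(671049891, 26666), Add(Rational(1, 345), -1309)) = Mul(Rational(671049891, 26666), Rational(-451604, 345)) = Rational(-50508135829194, 1533295)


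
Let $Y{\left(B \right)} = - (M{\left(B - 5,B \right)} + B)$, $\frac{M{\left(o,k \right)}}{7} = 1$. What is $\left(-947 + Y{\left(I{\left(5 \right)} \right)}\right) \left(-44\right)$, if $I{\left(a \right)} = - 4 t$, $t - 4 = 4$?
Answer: $40568$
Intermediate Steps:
$M{\left(o,k \right)} = 7$ ($M{\left(o,k \right)} = 7 \cdot 1 = 7$)
$t = 8$ ($t = 4 + 4 = 8$)
$I{\left(a \right)} = -32$ ($I{\left(a \right)} = \left(-4\right) 8 = -32$)
$Y{\left(B \right)} = -7 - B$ ($Y{\left(B \right)} = - (7 + B) = -7 - B$)
$\left(-947 + Y{\left(I{\left(5 \right)} \right)}\right) \left(-44\right) = \left(-947 - -25\right) \left(-44\right) = \left(-947 + \left(-7 + 32\right)\right) \left(-44\right) = \left(-947 + 25\right) \left(-44\right) = \left(-922\right) \left(-44\right) = 40568$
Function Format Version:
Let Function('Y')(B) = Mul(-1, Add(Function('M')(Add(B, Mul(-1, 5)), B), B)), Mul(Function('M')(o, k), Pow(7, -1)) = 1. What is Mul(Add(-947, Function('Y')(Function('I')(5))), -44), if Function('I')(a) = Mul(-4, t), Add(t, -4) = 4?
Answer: 40568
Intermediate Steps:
Function('M')(o, k) = 7 (Function('M')(o, k) = Mul(7, 1) = 7)
t = 8 (t = Add(4, 4) = 8)
Function('I')(a) = -32 (Function('I')(a) = Mul(-4, 8) = -32)
Function('Y')(B) = Add(-7, Mul(-1, B)) (Function('Y')(B) = Mul(-1, Add(7, B)) = Add(-7, Mul(-1, B)))
Mul(Add(-947, Function('Y')(Function('I')(5))), -44) = Mul(Add(-947, Add(-7, Mul(-1, -32))), -44) = Mul(Add(-947, Add(-7, 32)), -44) = Mul(Add(-947, 25), -44) = Mul(-922, -44) = 40568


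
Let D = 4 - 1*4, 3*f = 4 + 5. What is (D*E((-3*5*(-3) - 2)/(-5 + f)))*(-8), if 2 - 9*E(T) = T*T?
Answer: 0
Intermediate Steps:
f = 3 (f = (4 + 5)/3 = (1/3)*9 = 3)
D = 0 (D = 4 - 4 = 0)
E(T) = 2/9 - T**2/9 (E(T) = 2/9 - T*T/9 = 2/9 - T**2/9)
(D*E((-3*5*(-3) - 2)/(-5 + f)))*(-8) = (0*(2/9 - (-3*5*(-3) - 2)**2/(-5 + 3)**2/9))*(-8) = (0*(2/9 - (-15*(-3) - 2)**2/4/9))*(-8) = (0*(2/9 - (45 - 2)**2/4/9))*(-8) = (0*(2/9 - (43*(-1/2))**2/9))*(-8) = (0*(2/9 - (-43/2)**2/9))*(-8) = (0*(2/9 - 1/9*1849/4))*(-8) = (0*(2/9 - 1849/36))*(-8) = (0*(-1841/36))*(-8) = 0*(-8) = 0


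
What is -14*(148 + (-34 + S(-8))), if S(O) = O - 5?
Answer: -1414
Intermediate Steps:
S(O) = -5 + O
-14*(148 + (-34 + S(-8))) = -14*(148 + (-34 + (-5 - 8))) = -14*(148 + (-34 - 13)) = -14*(148 - 47) = -14*101 = -1414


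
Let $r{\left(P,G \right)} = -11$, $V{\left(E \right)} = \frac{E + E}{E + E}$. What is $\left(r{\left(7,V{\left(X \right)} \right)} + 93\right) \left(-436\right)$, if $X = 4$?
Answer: $-35752$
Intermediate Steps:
$V{\left(E \right)} = 1$ ($V{\left(E \right)} = \frac{2 E}{2 E} = 2 E \frac{1}{2 E} = 1$)
$\left(r{\left(7,V{\left(X \right)} \right)} + 93\right) \left(-436\right) = \left(-11 + 93\right) \left(-436\right) = 82 \left(-436\right) = -35752$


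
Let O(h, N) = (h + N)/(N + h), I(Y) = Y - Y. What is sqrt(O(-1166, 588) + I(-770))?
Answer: 1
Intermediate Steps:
I(Y) = 0
O(h, N) = 1 (O(h, N) = (N + h)/(N + h) = 1)
sqrt(O(-1166, 588) + I(-770)) = sqrt(1 + 0) = sqrt(1) = 1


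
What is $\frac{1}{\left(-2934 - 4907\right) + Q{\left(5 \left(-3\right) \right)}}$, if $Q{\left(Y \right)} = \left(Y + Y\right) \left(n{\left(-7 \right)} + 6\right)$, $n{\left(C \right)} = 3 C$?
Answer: $- \frac{1}{7391} \approx -0.0001353$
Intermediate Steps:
$Q{\left(Y \right)} = - 30 Y$ ($Q{\left(Y \right)} = \left(Y + Y\right) \left(3 \left(-7\right) + 6\right) = 2 Y \left(-21 + 6\right) = 2 Y \left(-15\right) = - 30 Y$)
$\frac{1}{\left(-2934 - 4907\right) + Q{\left(5 \left(-3\right) \right)}} = \frac{1}{\left(-2934 - 4907\right) - 30 \cdot 5 \left(-3\right)} = \frac{1}{\left(-2934 - 4907\right) - -450} = \frac{1}{-7841 + 450} = \frac{1}{-7391} = - \frac{1}{7391}$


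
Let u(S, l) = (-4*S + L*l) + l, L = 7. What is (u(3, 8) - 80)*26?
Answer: -728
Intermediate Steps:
u(S, l) = -4*S + 8*l (u(S, l) = (-4*S + 7*l) + l = -4*S + 8*l)
(u(3, 8) - 80)*26 = ((-4*3 + 8*8) - 80)*26 = ((-12 + 64) - 80)*26 = (52 - 80)*26 = -28*26 = -728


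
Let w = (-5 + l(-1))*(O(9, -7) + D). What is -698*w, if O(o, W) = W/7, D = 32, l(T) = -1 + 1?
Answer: 108190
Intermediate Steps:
l(T) = 0
O(o, W) = W/7 (O(o, W) = W*(1/7) = W/7)
w = -155 (w = (-5 + 0)*((1/7)*(-7) + 32) = -5*(-1 + 32) = -5*31 = -155)
-698*w = -698*(-155) = 108190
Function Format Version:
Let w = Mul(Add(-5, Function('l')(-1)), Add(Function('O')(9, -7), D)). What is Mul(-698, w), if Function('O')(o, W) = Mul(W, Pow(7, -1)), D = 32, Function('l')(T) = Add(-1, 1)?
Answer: 108190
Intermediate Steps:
Function('l')(T) = 0
Function('O')(o, W) = Mul(Rational(1, 7), W) (Function('O')(o, W) = Mul(W, Rational(1, 7)) = Mul(Rational(1, 7), W))
w = -155 (w = Mul(Add(-5, 0), Add(Mul(Rational(1, 7), -7), 32)) = Mul(-5, Add(-1, 32)) = Mul(-5, 31) = -155)
Mul(-698, w) = Mul(-698, -155) = 108190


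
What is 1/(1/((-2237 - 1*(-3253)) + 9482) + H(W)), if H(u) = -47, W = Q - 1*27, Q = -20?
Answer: -10498/493405 ≈ -0.021277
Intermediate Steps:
W = -47 (W = -20 - 1*27 = -20 - 27 = -47)
1/(1/((-2237 - 1*(-3253)) + 9482) + H(W)) = 1/(1/((-2237 - 1*(-3253)) + 9482) - 47) = 1/(1/((-2237 + 3253) + 9482) - 47) = 1/(1/(1016 + 9482) - 47) = 1/(1/10498 - 47) = 1/(-493405/10498) = -10498/493405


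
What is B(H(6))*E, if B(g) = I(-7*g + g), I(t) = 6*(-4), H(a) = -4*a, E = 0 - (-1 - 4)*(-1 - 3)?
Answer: 480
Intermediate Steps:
E = -20 (E = 0 - (-5)*(-4) = 0 - 1*20 = 0 - 20 = -20)
I(t) = -24
B(g) = -24
B(H(6))*E = -24*(-20) = 480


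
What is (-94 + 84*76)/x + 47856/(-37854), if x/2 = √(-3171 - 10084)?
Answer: -7976/6309 - 629*I*√13255/2651 ≈ -1.2642 - 27.317*I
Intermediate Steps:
x = 2*I*√13255 (x = 2*√(-3171 - 10084) = 2*√(-13255) = 2*(I*√13255) = 2*I*√13255 ≈ 230.26*I)
(-94 + 84*76)/x + 47856/(-37854) = (-94 + 84*76)/((2*I*√13255)) + 47856/(-37854) = (-94 + 6384)*(-I*√13255/26510) + 47856*(-1/37854) = 6290*(-I*√13255/26510) - 7976/6309 = -629*I*√13255/2651 - 7976/6309 = -7976/6309 - 629*I*√13255/2651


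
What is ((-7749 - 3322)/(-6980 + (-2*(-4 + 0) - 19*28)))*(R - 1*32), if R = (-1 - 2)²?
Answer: -254633/7504 ≈ -33.933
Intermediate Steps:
R = 9 (R = (-3)² = 9)
((-7749 - 3322)/(-6980 + (-2*(-4 + 0) - 19*28)))*(R - 1*32) = ((-7749 - 3322)/(-6980 + (-2*(-4 + 0) - 19*28)))*(9 - 1*32) = (-11071/(-6980 + (-2*(-4) - 532)))*(9 - 32) = -11071/(-6980 + (8 - 532))*(-23) = -11071/(-6980 - 524)*(-23) = -11071/(-7504)*(-23) = -11071*(-1/7504)*(-23) = (11071/7504)*(-23) = -254633/7504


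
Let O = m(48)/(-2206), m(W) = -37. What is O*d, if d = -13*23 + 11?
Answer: -5328/1103 ≈ -4.8305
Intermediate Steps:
O = 37/2206 (O = -37/(-2206) = -37*(-1/2206) = 37/2206 ≈ 0.016772)
d = -288 (d = -299 + 11 = -288)
O*d = (37/2206)*(-288) = -5328/1103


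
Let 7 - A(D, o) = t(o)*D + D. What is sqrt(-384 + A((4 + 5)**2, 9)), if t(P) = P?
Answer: I*sqrt(1187) ≈ 34.453*I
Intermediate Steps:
A(D, o) = 7 - D - D*o (A(D, o) = 7 - (o*D + D) = 7 - (D*o + D) = 7 - (D + D*o) = 7 + (-D - D*o) = 7 - D - D*o)
sqrt(-384 + A((4 + 5)**2, 9)) = sqrt(-384 + (7 - (4 + 5)**2 - 1*(4 + 5)**2*9)) = sqrt(-384 + (7 - 1*9**2 - 1*9**2*9)) = sqrt(-384 + (7 - 1*81 - 1*81*9)) = sqrt(-384 + (7 - 81 - 729)) = sqrt(-384 - 803) = sqrt(-1187) = I*sqrt(1187)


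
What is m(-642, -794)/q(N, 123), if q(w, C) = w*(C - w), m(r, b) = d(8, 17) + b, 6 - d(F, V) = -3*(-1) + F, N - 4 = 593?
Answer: 799/282978 ≈ 0.0028235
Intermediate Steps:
N = 597 (N = 4 + 593 = 597)
d(F, V) = 3 - F (d(F, V) = 6 - (-3*(-1) + F) = 6 - (3 + F) = 6 + (-3 - F) = 3 - F)
m(r, b) = -5 + b (m(r, b) = (3 - 1*8) + b = (3 - 8) + b = -5 + b)
m(-642, -794)/q(N, 123) = (-5 - 794)/((597*(123 - 1*597))) = -799*1/(597*(123 - 597)) = -799/(597*(-474)) = -799/(-282978) = -799*(-1/282978) = 799/282978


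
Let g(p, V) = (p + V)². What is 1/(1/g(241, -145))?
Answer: 9216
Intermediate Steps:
g(p, V) = (V + p)²
1/(1/g(241, -145)) = 1/(1/((-145 + 241)²)) = 1/(1/(96²)) = 1/(1/9216) = 9216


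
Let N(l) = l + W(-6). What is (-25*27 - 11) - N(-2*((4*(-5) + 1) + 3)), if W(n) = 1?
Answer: -719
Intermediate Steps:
N(l) = 1 + l (N(l) = l + 1 = 1 + l)
(-25*27 - 11) - N(-2*((4*(-5) + 1) + 3)) = (-25*27 - 11) - (1 - 2*((4*(-5) + 1) + 3)) = (-675 - 11) - (1 - 2*((-20 + 1) + 3)) = -686 - (1 - 2*(-19 + 3)) = -686 - (1 - 2*(-16)) = -686 - (1 + 32) = -686 - 1*33 = -686 - 33 = -719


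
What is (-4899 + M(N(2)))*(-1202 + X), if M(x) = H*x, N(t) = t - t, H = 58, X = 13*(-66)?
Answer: 10091940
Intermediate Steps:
X = -858
N(t) = 0
M(x) = 58*x
(-4899 + M(N(2)))*(-1202 + X) = (-4899 + 58*0)*(-1202 - 858) = (-4899 + 0)*(-2060) = -4899*(-2060) = 10091940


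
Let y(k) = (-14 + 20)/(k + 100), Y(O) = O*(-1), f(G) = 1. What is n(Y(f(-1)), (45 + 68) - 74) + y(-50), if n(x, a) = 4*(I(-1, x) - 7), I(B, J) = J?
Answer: -797/25 ≈ -31.880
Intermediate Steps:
Y(O) = -O
n(x, a) = -28 + 4*x (n(x, a) = 4*(x - 7) = 4*(-7 + x) = -28 + 4*x)
y(k) = 6/(100 + k)
n(Y(f(-1)), (45 + 68) - 74) + y(-50) = (-28 + 4*(-1*1)) + 6/(100 - 50) = (-28 + 4*(-1)) + 6/50 = (-28 - 4) + 6*(1/50) = -32 + 3/25 = -797/25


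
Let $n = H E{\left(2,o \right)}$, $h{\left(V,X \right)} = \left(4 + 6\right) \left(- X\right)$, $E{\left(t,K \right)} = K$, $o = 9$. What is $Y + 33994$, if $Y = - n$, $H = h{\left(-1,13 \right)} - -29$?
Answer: $34903$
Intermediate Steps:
$h{\left(V,X \right)} = - 10 X$ ($h{\left(V,X \right)} = 10 \left(- X\right) = - 10 X$)
$H = -101$ ($H = \left(-10\right) 13 - -29 = -130 + 29 = -101$)
$n = -909$ ($n = \left(-101\right) 9 = -909$)
$Y = 909$ ($Y = \left(-1\right) \left(-909\right) = 909$)
$Y + 33994 = 909 + 33994 = 34903$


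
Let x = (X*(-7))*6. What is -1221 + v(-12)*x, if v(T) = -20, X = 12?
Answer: 8859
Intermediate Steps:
x = -504 (x = (12*(-7))*6 = -84*6 = -504)
-1221 + v(-12)*x = -1221 - 20*(-504) = -1221 + 10080 = 8859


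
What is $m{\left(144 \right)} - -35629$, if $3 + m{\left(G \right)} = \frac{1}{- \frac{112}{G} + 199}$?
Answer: $\frac{63556793}{1784} \approx 35626.0$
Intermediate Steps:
$m{\left(G \right)} = -3 + \frac{1}{199 - \frac{112}{G}}$ ($m{\left(G \right)} = -3 + \frac{1}{- \frac{112}{G} + 199} = -3 + \frac{1}{199 - \frac{112}{G}}$)
$m{\left(144 \right)} - -35629 = \frac{4 \left(84 - 21456\right)}{-112 + 199 \cdot 144} - -35629 = \frac{4 \left(84 - 21456\right)}{-112 + 28656} + 35629 = 4 \cdot \frac{1}{28544} \left(-21372\right) + 35629 = - \frac{5343}{1784} + 35629 = \frac{63556793}{1784}$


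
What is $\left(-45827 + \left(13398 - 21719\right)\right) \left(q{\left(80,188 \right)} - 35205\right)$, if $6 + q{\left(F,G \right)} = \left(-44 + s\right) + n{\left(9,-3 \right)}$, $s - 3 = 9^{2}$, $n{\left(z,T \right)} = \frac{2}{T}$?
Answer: $\frac{5713426220}{3} \approx 1.9045 \cdot 10^{9}$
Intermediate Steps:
$s = 84$ ($s = 3 + 9^{2} = 3 + 81 = 84$)
$q{\left(F,G \right)} = \frac{100}{3}$ ($q{\left(F,G \right)} = -6 + \left(\left(-44 + 84\right) + \frac{2}{-3}\right) = -6 + \left(40 + 2 \left(- \frac{1}{3}\right)\right) = -6 + \left(40 - \frac{2}{3}\right) = -6 + \frac{118}{3} = \frac{100}{3}$)
$\left(-45827 + \left(13398 - 21719\right)\right) \left(q{\left(80,188 \right)} - 35205\right) = \left(-45827 + \left(13398 - 21719\right)\right) \left(\frac{100}{3} - 35205\right) = \left(-45827 + \left(13398 - 21719\right)\right) \left(- \frac{105515}{3}\right) = \left(-45827 - 8321\right) \left(- \frac{105515}{3}\right) = \left(-54148\right) \left(- \frac{105515}{3}\right) = \frac{5713426220}{3}$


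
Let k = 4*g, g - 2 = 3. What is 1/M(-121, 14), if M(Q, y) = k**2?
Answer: 1/400 ≈ 0.0025000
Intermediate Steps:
g = 5 (g = 2 + 3 = 5)
k = 20 (k = 4*5 = 20)
M(Q, y) = 400 (M(Q, y) = 20**2 = 400)
1/M(-121, 14) = 1/400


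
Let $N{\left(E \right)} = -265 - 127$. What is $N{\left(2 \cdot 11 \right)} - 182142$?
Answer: $-182534$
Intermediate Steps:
$N{\left(E \right)} = -392$ ($N{\left(E \right)} = -265 - 127 = -392$)
$N{\left(2 \cdot 11 \right)} - 182142 = -392 - 182142 = -182534$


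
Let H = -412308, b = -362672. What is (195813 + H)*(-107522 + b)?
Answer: 101794650030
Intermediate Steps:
(195813 + H)*(-107522 + b) = (195813 - 412308)*(-107522 - 362672) = -216495*(-470194) = 101794650030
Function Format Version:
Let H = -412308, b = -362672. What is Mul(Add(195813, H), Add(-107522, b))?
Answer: 101794650030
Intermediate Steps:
Mul(Add(195813, H), Add(-107522, b)) = Mul(Add(195813, -412308), Add(-107522, -362672)) = Mul(-216495, -470194) = 101794650030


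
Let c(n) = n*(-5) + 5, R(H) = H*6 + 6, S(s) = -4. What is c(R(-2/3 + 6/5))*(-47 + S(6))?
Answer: 2091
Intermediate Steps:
R(H) = 6 + 6*H (R(H) = 6*H + 6 = 6 + 6*H)
c(n) = 5 - 5*n (c(n) = -5*n + 5 = 5 - 5*n)
c(R(-2/3 + 6/5))*(-47 + S(6)) = (5 - 5*(6 + 6*(-2/3 + 6/5)))*(-47 - 4) = (5 - 5*(6 + 6*(-2*⅓ + 6*(⅕))))*(-51) = (5 - 5*(6 + 6*(-⅔ + 6/5)))*(-51) = (5 - 5*(6 + 6*(8/15)))*(-51) = (5 - 5*(6 + 16/5))*(-51) = (5 - 5*46/5)*(-51) = (5 - 46)*(-51) = -41*(-51) = 2091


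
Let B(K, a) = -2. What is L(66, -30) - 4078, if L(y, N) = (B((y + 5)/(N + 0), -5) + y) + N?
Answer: -4044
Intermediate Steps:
L(y, N) = -2 + N + y (L(y, N) = (-2 + y) + N = -2 + N + y)
L(66, -30) - 4078 = (-2 - 30 + 66) - 4078 = 34 - 4078 = -4044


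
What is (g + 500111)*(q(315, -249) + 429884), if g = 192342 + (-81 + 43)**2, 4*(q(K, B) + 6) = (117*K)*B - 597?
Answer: -1293767487015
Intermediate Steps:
q(K, B) = -621/4 + 117*B*K/4 (q(K, B) = -6 + ((117*K)*B - 597)/4 = -6 + (117*B*K - 597)/4 = -6 + (-597 + 117*B*K)/4 = -6 + (-597/4 + 117*B*K/4) = -621/4 + 117*B*K/4)
g = 193786 (g = 192342 + (-38)**2 = 192342 + 1444 = 193786)
(g + 500111)*(q(315, -249) + 429884) = (193786 + 500111)*((-621/4 + (117/4)*(-249)*315) + 429884) = 693897*((-621/4 - 9176895/4) + 429884) = 693897*(-2294379 + 429884) = 693897*(-1864495) = -1293767487015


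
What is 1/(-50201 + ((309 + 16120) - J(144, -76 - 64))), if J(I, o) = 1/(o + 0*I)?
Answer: -140/4728079 ≈ -2.9610e-5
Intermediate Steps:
J(I, o) = 1/o (J(I, o) = 1/(o + 0) = 1/o)
1/(-50201 + ((309 + 16120) - J(144, -76 - 64))) = 1/(-50201 + ((309 + 16120) - 1/(-76 - 64))) = 1/(-50201 + (16429 - 1/(-140))) = 1/(-50201 + (16429 - 1*(-1/140))) = 1/(-50201 + (16429 + 1/140)) = 1/(-50201 + 2300061/140) = 1/(-4728079/140) = -140/4728079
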